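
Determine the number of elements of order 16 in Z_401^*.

φ(401) = 401 − 1 = 400 = 2^4 · 5^2.
In a cyclic group of order 400, there are φ(d) elements of order d for each divisor d of 400, and zero for non-divisors.
16 = 2^4 divides 400, and φ(16) = 8.

8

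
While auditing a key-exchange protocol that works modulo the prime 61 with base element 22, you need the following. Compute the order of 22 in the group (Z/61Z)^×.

15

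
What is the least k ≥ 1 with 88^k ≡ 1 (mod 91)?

The order of 88 must divide φ(91) = φ(7·13) = (7−1)·(13−1) = 6·12 = 72 = 2^3 · 3^2.
Divisors of 72: 1, 2, 3, 4, 6, 8, 9, 12, 18, 24, 36, 72.
Compute 88^d (mod 91) for the divisors d until we hit 1:
88^1 ≡ 88
88^2 ≡ 9
88^3 ≡ 64
88^4 ≡ 81
88^6 ≡ 1
The smallest such exponent is 6, so the order of 88 is 6.

6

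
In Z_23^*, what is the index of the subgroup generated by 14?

Since 14 ∈ (Z/23Z)^×, its order divides φ(23) = 23 − 1 = 22 = 2 · 11.
Divisors of 22: 1, 2, 11, 22.
Compute 14^d (mod 23) for the divisors d until we hit 1:
14^1 ≡ 14 (mod 23)
14^2 ≡ 12 (mod 23)
14^11 ≡ 22 (mod 23)
14^22 ≡ 1 (mod 23) ✓
Thus |⟨14⟩| = ord(14) = 22.
Index = |(Z/23Z)^×| / |⟨14⟩| = 22 / 22 = 1.

1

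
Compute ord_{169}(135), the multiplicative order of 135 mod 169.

52

By Lagrange's theorem, ord_169(135) divides φ(169) = φ(13^2) = 13·(13−1) = 156 = 2^2 · 3 · 13.
Divisors of 156: 1, 2, 3, 4, 6, 12, 13, 26, 39, 52, 78, 156.
Compute 135^d (mod 169) for the divisors d until we hit 1:
135^1 ≡ 135 (mod 169)
135^2 ≡ 142 (mod 169)
135^3 ≡ 73 (mod 169)
135^4 ≡ 53 (mod 169)
135^6 ≡ 90 (mod 169)
135^12 ≡ 157 (mod 169)
135^13 ≡ 70 (mod 169)
135^26 ≡ 168 (mod 169)
135^39 ≡ 99 (mod 169)
135^52 ≡ 1 (mod 169) ✓
So ord_169(135) = 52.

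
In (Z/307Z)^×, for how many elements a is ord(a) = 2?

1

φ(307) = 307 − 1 = 306 = 2 · 3^2 · 17.
Since (Z/307Z)^× is cyclic of order 306, the number of elements of order d is φ(d) when d | 306 and 0 otherwise.
2 | 306, and φ(2) = 2 − 1 = 1.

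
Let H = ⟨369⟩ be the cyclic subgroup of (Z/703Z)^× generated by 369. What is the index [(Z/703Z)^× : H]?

The order of 369 must divide φ(703) = φ(19·37) = (19−1)·(37−1) = 18·36 = 648 = 2^3 · 3^4.
Divisors of 648: 1, 2, 3, 4, 6, 8, 9, 12, 18, 24, 27, 36, 54, 72, 81, 108, 162, 216, 324, 648.
Compute 369^d (mod 703) for the divisors d until we hit 1:
369^1 ≡ 369 (mod 703)
369^2 ≡ 482 (mod 703)
369^3 ≡ 702 (mod 703)
369^4 ≡ 334 (mod 703)
369^6 ≡ 1 (mod 703) ✓
The order of 369 is 6, so the subgroup it generates has 6 elements.
[(Z/703Z)^× : ⟨369⟩] = 648/6 = 108.

108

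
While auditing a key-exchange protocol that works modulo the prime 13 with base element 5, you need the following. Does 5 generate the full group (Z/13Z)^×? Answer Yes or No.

φ(13) = 13 − 1 = 12 = 2^2 · 3.
5 is a primitive root mod 13 iff 5^(φ(13)/q) ≢ 1 for every prime q | φ(13), i.e. q ∈ {2, 3}.
5^6 ≡ 12 (mod 13)  [q = 2: ≢ 1 ✓]
5^4 ≡ 1 (mod 13)  [q = 3: ≡ 1 ✗]
The check at q = 3 fails, so 5 generates a proper subgroup.

No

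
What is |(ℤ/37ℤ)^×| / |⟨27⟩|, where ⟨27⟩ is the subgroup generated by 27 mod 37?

The order of 27 must divide φ(37) = 37 − 1 = 36 = 2^2 · 3^2.
Divisors of 36: 1, 2, 3, 4, 6, 9, 12, 18, 36.
Check 27^d mod 37 for each divisor in increasing order:
27^1 ≡ 27 (mod 37)
27^2 ≡ 26 (mod 37)
27^3 ≡ 36 (mod 37)
27^4 ≡ 10 (mod 37)
27^6 ≡ 1 (mod 37) ✓
Thus |⟨27⟩| = ord(27) = 6.
The index is φ(37) / ord(27) = 36 / 6 = 6.

6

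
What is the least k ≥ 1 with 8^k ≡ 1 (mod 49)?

ord(8) | φ(49) = φ(7^2) = 7·(7−1) = 42 = 2 · 3 · 7.
Divisors of 42: 1, 2, 3, 6, 7, 14, 21, 42.
Test each divisor d:
8^1 ≡ 8 (mod 49)
8^2 ≡ 15 (mod 49)
8^3 ≡ 22 (mod 49)
8^6 ≡ 43 (mod 49)
8^7 ≡ 1 (mod 49) ✓
Hence ord(8) = 7.

7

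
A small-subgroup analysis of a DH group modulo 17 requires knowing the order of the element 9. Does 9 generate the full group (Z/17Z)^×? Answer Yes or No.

φ(17) = 17 − 1 = 16 = 2^4.
9 is a primitive root mod 17 iff 9^(φ(17)/q) ≢ 1 for every prime q | φ(17), i.e. q ∈ {2}.
9^8 ≡ 1 (mod 17)  [q = 2: ≡ 1 ✗]
Since 9^8 ≡ 1, the order of 9 divides 8 < 16, so 9 is not a primitive root.

No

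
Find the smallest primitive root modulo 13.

φ(13) = 13 − 1 = 12 = 2^2 · 3.
g is a primitive root iff g^(12/q) ≢ 1 (mod 13) for each prime q ∈ {2, 3}.
g = 2: 2^6 ≡ 12; 2^4 ≡ 3 — none is 1, so 2 is a primitive root.
So 2 is the smallest generator of (Z/13Z)^×.

2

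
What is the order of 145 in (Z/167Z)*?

The order of 145 must divide φ(167) = 167 − 1 = 166 = 2 · 83.
Divisors of 166: 1, 2, 83, 166.
Evaluate successive powers at the divisors of 166:
145^1 ≡ 145 (mod 167)
145^2 ≡ 150 (mod 167)
145^83 ≡ 166 (mod 167)
145^166 ≡ 1 (mod 167) ✓
Therefore the multiplicative order of 145 modulo 167 is 166.

166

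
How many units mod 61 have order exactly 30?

8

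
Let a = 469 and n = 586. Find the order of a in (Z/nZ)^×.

292

By Lagrange's theorem, ord_586(469) divides φ(586) = φ(2)·φ(293) = 1·292 = 292 = 2^2 · 73.
Divisors of 292: 1, 2, 4, 73, 146, 292.
Evaluate successive powers at the divisors of 292:
469^1 ≡ 469 (mod 586)
469^2 ≡ 211 (mod 586)
469^4 ≡ 571 (mod 586)
469^73 ≡ 155 (mod 586)
469^146 ≡ 585 (mod 586)
469^292 ≡ 1 (mod 586) ✓
Therefore the multiplicative order of 469 modulo 586 is 292.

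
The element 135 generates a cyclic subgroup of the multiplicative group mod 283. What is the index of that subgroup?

The order of 135 must divide φ(283) = 283 − 1 = 282 = 2 · 3 · 47.
Divisors of 282: 1, 2, 3, 6, 47, 94, 141, 282.
Check 135^d mod 283 for each divisor in increasing order:
135^1 ≡ 135 (mod 283)
135^2 ≡ 113 (mod 283)
135^3 ≡ 256 (mod 283)
135^6 ≡ 163 (mod 283)
135^47 ≡ 238 (mod 283)
135^94 ≡ 44 (mod 283)
135^141 ≡ 1 (mod 283) ✓
So ord_283(135) = 141, hence |⟨135⟩| = 141.
Index = |(Z/283Z)^×| / |⟨135⟩| = 282 / 141 = 2.

2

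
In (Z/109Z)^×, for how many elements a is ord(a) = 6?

2

φ(109) = 109 − 1 = 108 = 2^2 · 3^3.
Since (Z/109Z)^× is cyclic of order 108, the number of elements of order d is φ(d) when d | 108 and 0 otherwise.
6 = 2 · 3 divides 108, and φ(6) = 2.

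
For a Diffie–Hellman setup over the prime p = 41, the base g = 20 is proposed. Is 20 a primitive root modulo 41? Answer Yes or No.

φ(41) = 41 − 1 = 40 = 2^3 · 5.
Test 20^(40/q) mod 41 for each prime factor q of 40:
20^20 ≡ 1 (mod 41)  [q = 2: ≡ 1 ✗]
20^8 ≡ 37 (mod 41)  [q = 5: ≢ 1 ✓]
The check at q = 2 fails, so 20 generates a proper subgroup.

No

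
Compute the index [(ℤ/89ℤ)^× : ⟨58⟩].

1

ord(58) | φ(89) = 89 − 1 = 88 = 2^3 · 11.
Divisors of 88: 1, 2, 4, 8, 11, 22, 44, 88.
Compute 58^d (mod 89) for the divisors d until we hit 1:
58^1 ≡ 58
58^2 ≡ 71
58^4 ≡ 57
58^8 ≡ 45
58^11 ≡ 12
58^22 ≡ 55
58^44 ≡ 88
58^88 ≡ 1
So ord_89(58) = 88, hence |⟨58⟩| = 88.
The index is φ(89) / ord(58) = 88 / 88 = 1.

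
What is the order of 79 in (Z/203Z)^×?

Since 79 ∈ (Z/203Z)^×, its order divides φ(203) = φ(7·29) = (7−1)·(29−1) = 6·28 = 168 = 2^3 · 3 · 7.
Divisors of 168: 1, 2, 3, 4, 6, 7, 8, 12, 14, 21, 24, 28, 42, 56, 84, 168.
Check 79^d mod 203 for each divisor in increasing order:
79^1 ≡ 79 (mod 203)
79^2 ≡ 151 (mod 203)
79^3 ≡ 155 (mod 203)
79^4 ≡ 65 (mod 203)
79^6 ≡ 71 (mod 203)
79^7 ≡ 128 (mod 203)
79^8 ≡ 165 (mod 203)
79^12 ≡ 169 (mod 203)
79^14 ≡ 144 (mod 203)
79^21 ≡ 162 (mod 203)
79^24 ≡ 141 (mod 203)
79^28 ≡ 30 (mod 203)
79^42 ≡ 57 (mod 203)
79^56 ≡ 88 (mod 203)
79^84 ≡ 1 (mod 203) ✓
Therefore the multiplicative order of 79 modulo 203 is 84.

84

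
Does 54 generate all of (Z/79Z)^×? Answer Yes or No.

Yes

φ(79) = 79 − 1 = 78 = 2 · 3 · 13.
54 is a primitive root mod 79 iff 54^(φ(79)/q) ≢ 1 for every prime q | φ(79), i.e. q ∈ {2, 3, 13}.
54^39 ≡ 78 (mod 79)  [q = 2: ≢ 1 ✓]
54^26 ≡ 23 (mod 79)  [q = 3: ≢ 1 ✓]
54^6 ≡ 52 (mod 79)  [q = 13: ≢ 1 ✓]
Every test exponent gives a nontrivial residue, hence 54 generates the full group.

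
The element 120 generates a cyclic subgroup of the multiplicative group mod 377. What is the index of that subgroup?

Since 120 ∈ (Z/377Z)^×, its order divides φ(377) = φ(13·29) = (13−1)·(29−1) = 12·28 = 336 = 2^4 · 3 · 7.
Divisors of 336: 1, 2, 3, 4, 6, 7, 8, 12, 14, 16, 21, 24, 28, 42, 48, 56, 84, 112, 168, 336.
Compute 120^d (mod 377) for the divisors d until we hit 1:
120^1 ≡ 120 (mod 377)
120^2 ≡ 74 (mod 377)
120^3 ≡ 209 (mod 377)
120^4 ≡ 198 (mod 377)
120^6 ≡ 326 (mod 377)
120^7 ≡ 289 (mod 377)
120^8 ≡ 373 (mod 377)
120^12 ≡ 339 (mod 377)
120^14 ≡ 204 (mod 377)
120^16 ≡ 16 (mod 377)
120^21 ≡ 144 (mod 377)
120^24 ≡ 313 (mod 377)
120^28 ≡ 146 (mod 377)
120^42 ≡ 1 (mod 377) ✓
So ord_377(120) = 42, hence |⟨120⟩| = 42.
[(Z/377Z)^× : ⟨120⟩] = 336/42 = 8.

8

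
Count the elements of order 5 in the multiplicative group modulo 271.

4

φ(271) = 271 − 1 = 270 = 2 · 3^3 · 5.
(Z/271Z)^× is cyclic (|G| = 270); a cyclic group of order m has exactly φ(d) elements of each order d | m, and none otherwise.
5 | 270, and φ(5) = 5 − 1 = 4.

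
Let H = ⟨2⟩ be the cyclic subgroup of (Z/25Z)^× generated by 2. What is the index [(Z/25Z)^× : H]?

1

ord(2) | φ(25) = φ(5^2) = 5·(5−1) = 20 = 2^2 · 5.
Divisors of 20: 1, 2, 4, 5, 10, 20.
Check 2^d mod 25 for each divisor in increasing order:
2^1 ≡ 2 (mod 25)
2^2 ≡ 4 (mod 25)
2^4 ≡ 16 (mod 25)
2^5 ≡ 7 (mod 25)
2^10 ≡ 24 (mod 25)
2^20 ≡ 1 (mod 25) ✓
Thus |⟨2⟩| = ord(2) = 20.
[(Z/25Z)^× : ⟨2⟩] = 20/20 = 1.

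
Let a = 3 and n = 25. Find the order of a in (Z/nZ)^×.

By Lagrange's theorem, ord_25(3) divides φ(25) = φ(5^2) = 5·(5−1) = 20 = 2^2 · 5.
Divisors of 20: 1, 2, 4, 5, 10, 20.
Evaluate successive powers at the divisors of 20:
3^1 ≡ 3
3^2 ≡ 9
3^4 ≡ 6
3^5 ≡ 18
3^10 ≡ 24
3^20 ≡ 1
Hence ord(3) = 20.

20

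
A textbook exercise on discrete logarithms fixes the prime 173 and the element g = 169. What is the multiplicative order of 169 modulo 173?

43

The order of 169 must divide φ(173) = 173 − 1 = 172 = 2^2 · 43.
Divisors of 172: 1, 2, 4, 43, 86, 172.
Check 169^d mod 173 for each divisor in increasing order:
169^1 ≡ 169 (mod 173)
169^2 ≡ 16 (mod 173)
169^4 ≡ 83 (mod 173)
169^43 ≡ 1 (mod 173) ✓
Therefore the multiplicative order of 169 modulo 173 is 43.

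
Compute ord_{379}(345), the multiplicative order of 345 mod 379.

The order of 345 must divide φ(379) = 379 − 1 = 378 = 2 · 3^3 · 7.
Divisors of 378: 1, 2, 3, 6, 7, 9, 14, 18, 21, 27, 42, 54, 63, 126, 189, 378.
Evaluate successive powers at the divisors of 378:
345^1 ≡ 345 (mod 379)
345^2 ≡ 19 (mod 379)
345^3 ≡ 112 (mod 379)
345^6 ≡ 37 (mod 379)
345^7 ≡ 258 (mod 379)
345^9 ≡ 354 (mod 379)
345^14 ≡ 239 (mod 379)
345^18 ≡ 246 (mod 379)
345^21 ≡ 264 (mod 379)
345^27 ≡ 293 (mod 379)
345^42 ≡ 339 (mod 379)
345^54 ≡ 195 (mod 379)
345^63 ≡ 52 (mod 379)
345^126 ≡ 51 (mod 379)
345^189 ≡ 378 (mod 379)
345^378 ≡ 1 (mod 379) ✓
Therefore the multiplicative order of 345 modulo 379 is 378.

378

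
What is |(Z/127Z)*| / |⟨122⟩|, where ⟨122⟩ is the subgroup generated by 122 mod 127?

6

By Lagrange's theorem, ord_127(122) divides φ(127) = 127 − 1 = 126 = 2 · 3^2 · 7.
Divisors of 126: 1, 2, 3, 6, 7, 9, 14, 18, 21, 42, 63, 126.
Evaluate successive powers at the divisors of 126:
122^1 ≡ 122 (mod 127)
122^2 ≡ 25 (mod 127)
122^3 ≡ 2 (mod 127)
122^6 ≡ 4 (mod 127)
122^7 ≡ 107 (mod 127)
122^9 ≡ 8 (mod 127)
122^14 ≡ 19 (mod 127)
122^18 ≡ 64 (mod 127)
122^21 ≡ 1 (mod 127) ✓
Thus |⟨122⟩| = ord(122) = 21.
[(Z/127Z)^× : ⟨122⟩] = 126/21 = 6.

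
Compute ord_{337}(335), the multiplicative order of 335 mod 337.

42

The order of 335 must divide φ(337) = 337 − 1 = 336 = 2^4 · 3 · 7.
Divisors of 336: 1, 2, 3, 4, 6, 7, 8, 12, 14, 16, 21, 24, 28, 42, 48, 56, 84, 112, 168, 336.
Check 335^d mod 337 for each divisor in increasing order:
335^1 ≡ 335 (mod 337)
335^2 ≡ 4 (mod 337)
335^3 ≡ 329 (mod 337)
335^4 ≡ 16 (mod 337)
335^6 ≡ 64 (mod 337)
335^7 ≡ 209 (mod 337)
335^8 ≡ 256 (mod 337)
335^12 ≡ 52 (mod 337)
335^14 ≡ 208 (mod 337)
335^16 ≡ 158 (mod 337)
335^21 ≡ 336 (mod 337)
335^24 ≡ 8 (mod 337)
335^28 ≡ 128 (mod 337)
335^42 ≡ 1 (mod 337) ✓
Hence ord(335) = 42.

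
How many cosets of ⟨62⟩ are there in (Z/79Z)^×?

ord(62) | φ(79) = 79 − 1 = 78 = 2 · 3 · 13.
Divisors of 78: 1, 2, 3, 6, 13, 26, 39, 78.
Check 62^d mod 79 for each divisor in increasing order:
62^1 ≡ 62
62^2 ≡ 52
62^3 ≡ 64
62^6 ≡ 67
62^13 ≡ 1
The order of 62 is 13, so the subgroup it generates has 13 elements.
[(Z/79Z)^× : ⟨62⟩] = 78/13 = 6.

6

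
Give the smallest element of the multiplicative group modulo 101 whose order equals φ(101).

2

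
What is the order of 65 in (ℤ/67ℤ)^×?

33

ord(65) | φ(67) = 67 − 1 = 66 = 2 · 3 · 11.
Divisors of 66: 1, 2, 3, 6, 11, 22, 33, 66.
Evaluate successive powers at the divisors of 66:
65^1 ≡ 65 (mod 67)
65^2 ≡ 4 (mod 67)
65^3 ≡ 59 (mod 67)
65^6 ≡ 64 (mod 67)
65^11 ≡ 29 (mod 67)
65^22 ≡ 37 (mod 67)
65^33 ≡ 1 (mod 67) ✓
Therefore the multiplicative order of 65 modulo 67 is 33.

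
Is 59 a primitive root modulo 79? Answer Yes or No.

Yes

φ(79) = 79 − 1 = 78 = 2 · 3 · 13.
Test 59^(78/q) mod 79 for each prime factor q of 78:
59^39 ≡ 78 (mod 79)  [q = 2: ≢ 1 ✓]
59^26 ≡ 23 (mod 79)  [q = 3: ≢ 1 ✓]
59^6 ≡ 46 (mod 79)  [q = 13: ≢ 1 ✓]
All checks pass, so 59 has order 78 and is a primitive root modulo 79.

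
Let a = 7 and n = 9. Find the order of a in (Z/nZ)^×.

Since 7 ∈ (Z/9Z)^×, its order divides φ(9) = φ(3^2) = 3·(3−1) = 6 = 2 · 3.
Divisors of 6: 1, 2, 3, 6.
Evaluate successive powers at the divisors of 6:
7^1 ≡ 7
7^2 ≡ 4
7^3 ≡ 1
Hence ord(7) = 3.

3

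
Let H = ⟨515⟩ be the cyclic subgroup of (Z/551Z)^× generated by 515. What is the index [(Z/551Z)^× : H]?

4

By Lagrange's theorem, ord_551(515) divides φ(551) = φ(19·29) = (19−1)·(29−1) = 18·28 = 504 = 2^3 · 3^2 · 7.
Divisors of 504: 1, 2, 3, 4, 6, 7, 8, 9, 12, 14, 18, 21, 24, 28, 36, 42, 56, 63, 72, 84, 126, 168, 252, 504.
Compute 515^d (mod 551) for the divisors d until we hit 1:
515^1 ≡ 515 (mod 551)
515^2 ≡ 194 (mod 551)
515^3 ≡ 179 (mod 551)
515^4 ≡ 168 (mod 551)
515^6 ≡ 83 (mod 551)
515^7 ≡ 318 (mod 551)
515^8 ≡ 123 (mod 551)
515^9 ≡ 531 (mod 551)
515^12 ≡ 277 (mod 551)
515^14 ≡ 291 (mod 551)
515^18 ≡ 400 (mod 551)
515^21 ≡ 521 (mod 551)
515^24 ≡ 140 (mod 551)
515^28 ≡ 378 (mod 551)
515^36 ≡ 210 (mod 551)
515^42 ≡ 349 (mod 551)
515^56 ≡ 175 (mod 551)
515^63 ≡ 550 (mod 551)
515^72 ≡ 20 (mod 551)
515^84 ≡ 30 (mod 551)
515^126 ≡ 1 (mod 551) ✓
The order of 515 is 126, so the subgroup it generates has 126 elements.
[(Z/551Z)^× : ⟨515⟩] = 504/126 = 4.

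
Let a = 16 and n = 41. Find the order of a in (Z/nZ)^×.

5

By Lagrange's theorem, ord_41(16) divides φ(41) = 41 − 1 = 40 = 2^3 · 5.
Divisors of 40: 1, 2, 4, 5, 8, 10, 20, 40.
Evaluate successive powers at the divisors of 40:
16^1 ≡ 16
16^2 ≡ 10
16^4 ≡ 18
16^5 ≡ 1
So ord_41(16) = 5.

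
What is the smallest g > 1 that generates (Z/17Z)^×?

3

φ(17) = 17 − 1 = 16 = 2^4.
g is a primitive root iff g^(16/q) ≢ 1 (mod 17) for each prime q ∈ {2}.
g = 2: 2^8 ≡ 1 — hits 1, so not a primitive root.
g = 3: 3^8 ≡ 16 — none is 1, so 3 is a primitive root.
Hence the least primitive root of 17 is 3.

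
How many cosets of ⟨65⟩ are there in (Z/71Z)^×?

1

The order of 65 must divide φ(71) = 71 − 1 = 70 = 2 · 5 · 7.
Divisors of 70: 1, 2, 5, 7, 10, 14, 35, 70.
Compute 65^d (mod 71) for the divisors d until we hit 1:
65^1 ≡ 65
65^2 ≡ 36
65^5 ≡ 34
65^7 ≡ 17
65^10 ≡ 20
65^14 ≡ 5
65^35 ≡ 70
65^70 ≡ 1
Thus |⟨65⟩| = ord(65) = 70.
Index = |(Z/71Z)^×| / |⟨65⟩| = 70 / 70 = 1.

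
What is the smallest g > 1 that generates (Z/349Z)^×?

φ(349) = 349 − 1 = 348 = 2^2 · 3 · 29.
Test candidates g = 2, 3, … against the prime factors q ∈ {2, 3, 29} of φ(349): g is a generator iff g^(348/q) ≢ 1 for every such q.
g = 2: 2^174 ≡ 348; 2^116 ≡ 226; 2^12 ≡ 257 — none is 1, so 2 is a primitive root.
So 2 is the smallest generator of (Z/349Z)^×.

2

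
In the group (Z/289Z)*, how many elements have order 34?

φ(289) = φ(17^2) = 17·(17−1) = 272 = 2^4 · 17.
Since (Z/289Z)^× is cyclic of order 272, the number of elements of order d is φ(d) when d | 272 and 0 otherwise.
34 = 2 · 17 divides 272, and φ(34) = 16.

16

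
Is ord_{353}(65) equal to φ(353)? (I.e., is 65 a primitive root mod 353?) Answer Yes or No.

No

φ(353) = 353 − 1 = 352 = 2^5 · 11.
An element g generates (Z/353Z)^× iff g^(352/q) ≢ 1 (mod 353) for each prime q ∈ {2, 11}.
65^176 ≡ 1 (mod 353)  [q = 2: ≡ 1 ✗]
65^32 ≡ 256 (mod 353)  [q = 11: ≢ 1 ✓]
The check at q = 2 fails, so 65 generates a proper subgroup.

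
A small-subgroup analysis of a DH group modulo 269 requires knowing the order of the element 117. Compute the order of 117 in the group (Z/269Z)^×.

Since 117 ∈ (Z/269Z)^×, its order divides φ(269) = 269 − 1 = 268 = 2^2 · 67.
Divisors of 268: 1, 2, 4, 67, 134, 268.
Test each divisor d:
117^1 ≡ 117 (mod 269)
117^2 ≡ 239 (mod 269)
117^4 ≡ 93 (mod 269)
117^67 ≡ 1 (mod 269) ✓
So ord_269(117) = 67.

67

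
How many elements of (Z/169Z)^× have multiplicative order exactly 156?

φ(169) = φ(13^2) = 13·(13−1) = 156 = 2^2 · 3 · 13.
(Z/169Z)^× is cyclic (|G| = 156); a cyclic group of order m has exactly φ(d) elements of each order d | m, and none otherwise.
156 = 2^2 · 3 · 13 divides 156, and φ(156) = 48.

48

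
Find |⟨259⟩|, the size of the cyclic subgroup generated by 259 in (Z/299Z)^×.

22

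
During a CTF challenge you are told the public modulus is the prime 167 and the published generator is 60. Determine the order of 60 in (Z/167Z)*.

166

Since 60 ∈ (Z/167Z)^×, its order divides φ(167) = 167 − 1 = 166 = 2 · 83.
Divisors of 166: 1, 2, 83, 166.
Evaluate successive powers at the divisors of 166:
60^1 ≡ 60
60^2 ≡ 93
60^83 ≡ 166
60^166 ≡ 1
The smallest such exponent is 166, so the order of 60 is 166.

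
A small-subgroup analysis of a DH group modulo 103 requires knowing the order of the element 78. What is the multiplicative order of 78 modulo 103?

102

The order of 78 must divide φ(103) = 103 − 1 = 102 = 2 · 3 · 17.
Divisors of 102: 1, 2, 3, 6, 17, 34, 51, 102.
Evaluate successive powers at the divisors of 102:
78^1 ≡ 78 (mod 103)
78^2 ≡ 7 (mod 103)
78^3 ≡ 31 (mod 103)
78^6 ≡ 34 (mod 103)
78^17 ≡ 47 (mod 103)
78^34 ≡ 46 (mod 103)
78^51 ≡ 102 (mod 103)
78^102 ≡ 1 (mod 103) ✓
The smallest such exponent is 102, so the order of 78 is 102.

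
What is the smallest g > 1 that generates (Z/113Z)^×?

φ(113) = 113 − 1 = 112 = 2^4 · 7.
g is a primitive root iff g^(112/q) ≢ 1 (mod 113) for each prime q ∈ {2, 7}.
g = 2: 2^56 ≡ 1 — hits 1, so not a primitive root.
g = 3: 3^56 ≡ 112; 3^16 ≡ 49 — none is 1, so 3 is a primitive root.
Hence the least primitive root of 113 is 3.

3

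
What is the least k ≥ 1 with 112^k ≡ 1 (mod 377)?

28

ord(112) | φ(377) = φ(13·29) = (13−1)·(29−1) = 12·28 = 336 = 2^4 · 3 · 7.
Divisors of 336: 1, 2, 3, 4, 6, 7, 8, 12, 14, 16, 21, 24, 28, 42, 48, 56, 84, 112, 168, 336.
Compute 112^d (mod 377) for the divisors d until we hit 1:
112^1 ≡ 112 (mod 377)
112^2 ≡ 103 (mod 377)
112^3 ≡ 226 (mod 377)
112^4 ≡ 53 (mod 377)
112^6 ≡ 181 (mod 377)
112^7 ≡ 291 (mod 377)
112^8 ≡ 170 (mod 377)
112^12 ≡ 339 (mod 377)
112^14 ≡ 233 (mod 377)
112^16 ≡ 248 (mod 377)
112^21 ≡ 320 (mod 377)
112^24 ≡ 313 (mod 377)
112^28 ≡ 1 (mod 377) ✓
Hence ord(112) = 28.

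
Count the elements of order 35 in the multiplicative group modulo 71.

24

φ(71) = 71 − 1 = 70 = 2 · 5 · 7.
Since (Z/71Z)^× is cyclic of order 70, the number of elements of order d is φ(d) when d | 70 and 0 otherwise.
35 = 5 · 7 divides 70, and φ(35) = 24.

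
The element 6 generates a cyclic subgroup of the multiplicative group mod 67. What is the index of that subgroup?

The order of 6 must divide φ(67) = 67 − 1 = 66 = 2 · 3 · 11.
Divisors of 66: 1, 2, 3, 6, 11, 22, 33, 66.
Check 6^d mod 67 for each divisor in increasing order:
6^1 ≡ 6
6^2 ≡ 36
6^3 ≡ 15
6^6 ≡ 24
6^11 ≡ 29
6^22 ≡ 37
6^33 ≡ 1
The order of 6 is 33, so the subgroup it generates has 33 elements.
[(Z/67Z)^× : ⟨6⟩] = 66/33 = 2.

2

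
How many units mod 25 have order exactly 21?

0

φ(25) = φ(5^2) = 5·(5−1) = 20 = 2^2 · 5.
In a cyclic group of order 20, there are φ(d) elements of order d for each divisor d of 20, and zero for non-divisors.
Since 21 ∤ 20, the count is 0.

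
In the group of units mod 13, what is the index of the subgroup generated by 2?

1

By Lagrange's theorem, ord_13(2) divides φ(13) = 13 − 1 = 12 = 2^2 · 3.
Divisors of 12: 1, 2, 3, 4, 6, 12.
Evaluate successive powers at the divisors of 12:
2^1 ≡ 2 (mod 13)
2^2 ≡ 4 (mod 13)
2^3 ≡ 8 (mod 13)
2^4 ≡ 3 (mod 13)
2^6 ≡ 12 (mod 13)
2^12 ≡ 1 (mod 13) ✓
The order of 2 is 12, so the subgroup it generates has 12 elements.
[(Z/13Z)^× : ⟨2⟩] = 12/12 = 1.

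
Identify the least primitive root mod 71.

7

φ(71) = 71 − 1 = 70 = 2 · 5 · 7.
Test candidates g = 2, 3, … against the prime factors q ∈ {2, 5, 7} of φ(71): g is a generator iff g^(70/q) ≢ 1 for every such q.
g = 2: 2^35 ≡ 1 — hits 1, so not a primitive root.
g = 3: 3^35 ≡ 1 — hits 1, so not a primitive root.
g = 4: 4^35 ≡ 1 — hits 1, so not a primitive root.
g = 5: 5^35 ≡ 1 — hits 1, so not a primitive root.
g = 6: 6^35 ≡ 1 — hits 1, so not a primitive root.
g = 7: 7^35 ≡ 70; 7^14 ≡ 54; 7^10 ≡ 45 — none is 1, so 7 is a primitive root.
So 7 is the smallest generator of (Z/71Z)^×.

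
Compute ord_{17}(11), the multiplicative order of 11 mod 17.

Since 11 ∈ (Z/17Z)^×, its order divides φ(17) = 17 − 1 = 16 = 2^4.
Divisors of 16: 1, 2, 4, 8, 16.
Compute 11^d (mod 17) for the divisors d until we hit 1:
11^1 ≡ 11 (mod 17)
11^2 ≡ 2 (mod 17)
11^4 ≡ 4 (mod 17)
11^8 ≡ 16 (mod 17)
11^16 ≡ 1 (mod 17) ✓
The smallest such exponent is 16, so the order of 11 is 16.

16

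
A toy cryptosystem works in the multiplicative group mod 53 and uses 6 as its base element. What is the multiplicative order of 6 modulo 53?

26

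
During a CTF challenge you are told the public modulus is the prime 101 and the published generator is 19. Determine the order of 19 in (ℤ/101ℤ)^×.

Since 19 ∈ (Z/101Z)^×, its order divides φ(101) = 101 − 1 = 100 = 2^2 · 5^2.
Divisors of 100: 1, 2, 4, 5, 10, 20, 25, 50, 100.
Check 19^d mod 101 for each divisor in increasing order:
19^1 ≡ 19 (mod 101)
19^2 ≡ 58 (mod 101)
19^4 ≡ 31 (mod 101)
19^5 ≡ 84 (mod 101)
19^10 ≡ 87 (mod 101)
19^20 ≡ 95 (mod 101)
19^25 ≡ 1 (mod 101) ✓
The smallest such exponent is 25, so the order of 19 is 25.

25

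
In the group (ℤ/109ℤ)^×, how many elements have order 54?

φ(109) = 109 − 1 = 108 = 2^2 · 3^3.
(Z/109Z)^× is cyclic (|G| = 108); a cyclic group of order m has exactly φ(d) elements of each order d | m, and none otherwise.
54 = 2 · 3^3 divides 108, and φ(54) = 18.

18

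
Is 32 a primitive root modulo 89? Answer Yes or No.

No

φ(89) = 89 − 1 = 88 = 2^3 · 11.
Test 32^(88/q) mod 89 for each prime factor q of 88:
32^44 ≡ 1 (mod 89)  [q = 2: ≡ 1 ✗]
32^8 ≡ 39 (mod 89)  [q = 11: ≢ 1 ✓]
32^44 ≡ 1 shows ord(32) | 44, strictly less than φ(89); not a primitive root.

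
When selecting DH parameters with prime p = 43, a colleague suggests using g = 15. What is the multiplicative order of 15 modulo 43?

By Lagrange's theorem, ord_43(15) divides φ(43) = 43 − 1 = 42 = 2 · 3 · 7.
Divisors of 42: 1, 2, 3, 6, 7, 14, 21, 42.
Compute 15^d (mod 43) for the divisors d until we hit 1:
15^1 ≡ 15
15^2 ≡ 10
15^3 ≡ 21
15^6 ≡ 11
15^7 ≡ 36
15^14 ≡ 6
15^21 ≡ 1
Hence ord(15) = 21.

21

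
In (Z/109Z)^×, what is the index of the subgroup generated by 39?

1

By Lagrange's theorem, ord_109(39) divides φ(109) = 109 − 1 = 108 = 2^2 · 3^3.
Divisors of 108: 1, 2, 3, 4, 6, 9, 12, 18, 27, 36, 54, 108.
Evaluate successive powers at the divisors of 108:
39^1 ≡ 39
39^2 ≡ 104
39^3 ≡ 23
39^4 ≡ 25
39^6 ≡ 93
39^9 ≡ 68
39^12 ≡ 38
39^18 ≡ 46
39^27 ≡ 76
39^36 ≡ 45
39^54 ≡ 108
39^108 ≡ 1
Thus |⟨39⟩| = ord(39) = 108.
The index is φ(109) / ord(39) = 108 / 108 = 1.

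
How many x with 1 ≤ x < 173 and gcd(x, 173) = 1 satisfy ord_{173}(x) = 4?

2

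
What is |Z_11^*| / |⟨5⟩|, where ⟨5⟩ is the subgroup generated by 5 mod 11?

By Lagrange's theorem, ord_11(5) divides φ(11) = 11 − 1 = 10 = 2 · 5.
Divisors of 10: 1, 2, 5, 10.
Check 5^d mod 11 for each divisor in increasing order:
5^1 ≡ 5
5^2 ≡ 3
5^5 ≡ 1
So ord_11(5) = 5, hence |⟨5⟩| = 5.
Index = |(Z/11Z)^×| / |⟨5⟩| = 10 / 5 = 2.

2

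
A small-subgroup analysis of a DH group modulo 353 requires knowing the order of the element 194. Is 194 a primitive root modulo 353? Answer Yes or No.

No

φ(353) = 353 − 1 = 352 = 2^5 · 11.
194 is a primitive root mod 353 iff 194^(φ(353)/q) ≢ 1 for every prime q | φ(353), i.e. q ∈ {2, 11}.
194^176 ≡ 1 (mod 353)  [q = 2: ≡ 1 ✗]
194^32 ≡ 185 (mod 353)  [q = 11: ≢ 1 ✓]
194^176 ≡ 1 shows ord(194) | 176, strictly less than φ(353); not a primitive root.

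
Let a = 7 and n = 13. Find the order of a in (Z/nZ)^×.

12

ord(7) | φ(13) = 13 − 1 = 12 = 2^2 · 3.
Divisors of 12: 1, 2, 3, 4, 6, 12.
Compute 7^d (mod 13) for the divisors d until we hit 1:
7^1 ≡ 7 (mod 13)
7^2 ≡ 10 (mod 13)
7^3 ≡ 5 (mod 13)
7^4 ≡ 9 (mod 13)
7^6 ≡ 12 (mod 13)
7^12 ≡ 1 (mod 13) ✓
Therefore the multiplicative order of 7 modulo 13 is 12.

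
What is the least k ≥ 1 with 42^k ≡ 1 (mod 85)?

8

ord(42) | φ(85) = φ(5·17) = (5−1)·(17−1) = 4·16 = 64 = 2^6.
Divisors of 64: 1, 2, 4, 8, 16, 32, 64.
Test each divisor d:
42^1 ≡ 42
42^2 ≡ 64
42^4 ≡ 16
42^8 ≡ 1
The smallest such exponent is 8, so the order of 42 is 8.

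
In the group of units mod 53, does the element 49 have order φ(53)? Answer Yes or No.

φ(53) = 53 − 1 = 52 = 2^2 · 13.
49 is a primitive root mod 53 iff 49^(φ(53)/q) ≢ 1 for every prime q | φ(53), i.e. q ∈ {2, 13}.
49^26 ≡ 1 (mod 53)  [q = 2: ≡ 1 ✗]
49^4 ≡ 44 (mod 53)  [q = 13: ≢ 1 ✓]
The check at q = 2 fails, so 49 generates a proper subgroup.

No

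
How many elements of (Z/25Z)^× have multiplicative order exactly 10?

4

φ(25) = φ(5^2) = 5·(5−1) = 20 = 2^2 · 5.
In a cyclic group of order 20, there are φ(d) elements of order d for each divisor d of 20, and zero for non-divisors.
10 = 2 · 5 divides 20, and φ(10) = 4.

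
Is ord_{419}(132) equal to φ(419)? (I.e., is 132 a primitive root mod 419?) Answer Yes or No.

φ(419) = 419 − 1 = 418 = 2 · 11 · 19.
Test 132^(418/q) mod 419 for each prime factor q of 418:
132^209 ≡ 418 (mod 419)  [q = 2: ≢ 1 ✓]
132^38 ≡ 348 (mod 419)  [q = 11: ≢ 1 ✓]
132^22 ≡ 107 (mod 419)  [q = 19: ≢ 1 ✓]
None equal 1, so ord_419(132) = 418: 132 is a primitive root.

Yes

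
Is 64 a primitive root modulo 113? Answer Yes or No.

φ(113) = 113 − 1 = 112 = 2^4 · 7.
It suffices to check that the order of 64 is not a proper divisor of 112: compute 64^(112/q) for q ∈ {2, 7}.
64^56 ≡ 1 (mod 113)  [q = 2: ≡ 1 ✗]
64^16 ≡ 28 (mod 113)  [q = 7: ≢ 1 ✓]
64^56 ≡ 1 shows ord(64) | 56, strictly less than φ(113); not a primitive root.

No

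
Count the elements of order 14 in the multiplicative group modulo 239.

6

φ(239) = 239 − 1 = 238 = 2 · 7 · 17.
(Z/239Z)^× is cyclic (|G| = 238); a cyclic group of order m has exactly φ(d) elements of each order d | m, and none otherwise.
14 = 2 · 7 divides 238, and φ(14) = 6.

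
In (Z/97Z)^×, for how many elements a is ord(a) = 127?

0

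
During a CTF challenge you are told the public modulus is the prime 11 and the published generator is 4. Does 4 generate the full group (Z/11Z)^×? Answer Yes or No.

No

φ(11) = 11 − 1 = 10 = 2 · 5.
Test 4^(10/q) mod 11 for each prime factor q of 10:
4^5 ≡ 1 (mod 11)  [q = 2: ≡ 1 ✗]
4^2 ≡ 5 (mod 11)  [q = 5: ≢ 1 ✓]
4^5 ≡ 1 shows ord(4) | 5, strictly less than φ(11); not a primitive root.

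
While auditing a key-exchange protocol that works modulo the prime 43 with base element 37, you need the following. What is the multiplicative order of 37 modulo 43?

6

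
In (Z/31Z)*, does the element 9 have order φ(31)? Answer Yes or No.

No

φ(31) = 31 − 1 = 30 = 2 · 3 · 5.
Test 9^(30/q) mod 31 for each prime factor q of 30:
9^15 ≡ 1 (mod 31)  [q = 2: ≡ 1 ✗]
9^10 ≡ 5 (mod 31)  [q = 3: ≢ 1 ✓]
9^6 ≡ 8 (mod 31)  [q = 5: ≢ 1 ✓]
Since 9^15 ≡ 1, the order of 9 divides 15 < 30, so 9 is not a primitive root.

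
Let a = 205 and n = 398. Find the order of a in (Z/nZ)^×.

198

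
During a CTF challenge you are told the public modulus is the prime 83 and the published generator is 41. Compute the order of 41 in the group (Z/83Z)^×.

41

The order of 41 must divide φ(83) = 83 − 1 = 82 = 2 · 41.
Divisors of 82: 1, 2, 41, 82.
Check 41^d mod 83 for each divisor in increasing order:
41^1 ≡ 41 (mod 83)
41^2 ≡ 21 (mod 83)
41^41 ≡ 1 (mod 83) ✓
Therefore the multiplicative order of 41 modulo 83 is 41.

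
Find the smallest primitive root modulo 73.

φ(73) = 73 − 1 = 72 = 2^3 · 3^2.
Test candidates g = 2, 3, … against the prime factors q ∈ {2, 3} of φ(73): g is a generator iff g^(72/q) ≢ 1 for every such q.
g = 2: 2^36 ≡ 1 — hits 1, so not a primitive root.
g = 3: 3^36 ≡ 1 — hits 1, so not a primitive root.
g = 4: 4^36 ≡ 1 — hits 1, so not a primitive root.
g = 5: 5^36 ≡ 72; 5^24 ≡ 8 — none is 1, so 5 is a primitive root.
The smallest primitive root modulo 73 is 5.

5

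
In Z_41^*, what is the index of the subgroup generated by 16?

8

The order of 16 must divide φ(41) = 41 − 1 = 40 = 2^3 · 5.
Divisors of 40: 1, 2, 4, 5, 8, 10, 20, 40.
Compute 16^d (mod 41) for the divisors d until we hit 1:
16^1 ≡ 16
16^2 ≡ 10
16^4 ≡ 18
16^5 ≡ 1
The order of 16 is 5, so the subgroup it generates has 5 elements.
The index is φ(41) / ord(16) = 40 / 5 = 8.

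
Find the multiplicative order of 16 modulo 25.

5

ord(16) | φ(25) = φ(5^2) = 5·(5−1) = 20 = 2^2 · 5.
Divisors of 20: 1, 2, 4, 5, 10, 20.
Compute 16^d (mod 25) for the divisors d until we hit 1:
16^1 ≡ 16 (mod 25)
16^2 ≡ 6 (mod 25)
16^4 ≡ 11 (mod 25)
16^5 ≡ 1 (mod 25) ✓
Hence ord(16) = 5.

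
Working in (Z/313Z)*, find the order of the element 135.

By Lagrange's theorem, ord_313(135) divides φ(313) = 313 − 1 = 312 = 2^3 · 3 · 13.
Divisors of 312: 1, 2, 3, 4, 6, 8, 12, 13, 24, 26, 39, 52, 78, 104, 156, 312.
Check 135^d mod 313 for each divisor in increasing order:
135^1 ≡ 135 (mod 313)
135^2 ≡ 71 (mod 313)
135^3 ≡ 195 (mod 313)
135^4 ≡ 33 (mod 313)
135^6 ≡ 152 (mod 313)
135^8 ≡ 150 (mod 313)
135^12 ≡ 255 (mod 313)
135^13 ≡ 308 (mod 313)
135^24 ≡ 234 (mod 313)
135^26 ≡ 25 (mod 313)
135^39 ≡ 188 (mod 313)
135^52 ≡ 312 (mod 313)
135^78 ≡ 288 (mod 313)
135^104 ≡ 1 (mod 313) ✓
Therefore the multiplicative order of 135 modulo 313 is 104.

104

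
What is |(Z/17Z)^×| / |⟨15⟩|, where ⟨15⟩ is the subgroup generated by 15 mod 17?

2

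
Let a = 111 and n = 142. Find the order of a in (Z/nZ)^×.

35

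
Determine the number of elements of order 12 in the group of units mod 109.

4

φ(109) = 109 − 1 = 108 = 2^2 · 3^3.
In a cyclic group of order 108, there are φ(d) elements of order d for each divisor d of 108, and zero for non-divisors.
12 = 2^2 · 3 divides 108, and φ(12) = 4.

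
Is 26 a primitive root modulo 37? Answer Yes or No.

No

φ(37) = 37 − 1 = 36 = 2^2 · 3^2.
Test 26^(36/q) mod 37 for each prime factor q of 36:
26^18 ≡ 1 (mod 37)  [q = 2: ≡ 1 ✗]
26^12 ≡ 1 (mod 37)  [q = 3: ≡ 1 ✗]
26^18 ≡ 1 shows ord(26) | 18, strictly less than φ(37); not a primitive root.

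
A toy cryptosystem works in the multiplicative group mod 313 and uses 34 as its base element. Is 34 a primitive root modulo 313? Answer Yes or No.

φ(313) = 313 − 1 = 312 = 2^3 · 3 · 13.
It suffices to check that the order of 34 is not a proper divisor of 312: compute 34^(312/q) for q ∈ {2, 3, 13}.
34^156 ≡ 312 (mod 313)  [q = 2: ≢ 1 ✓]
34^104 ≡ 98 (mod 313)  [q = 3: ≢ 1 ✓]
34^24 ≡ 294 (mod 313)  [q = 13: ≢ 1 ✓]
None equal 1, so ord_313(34) = 312: 34 is a primitive root.

Yes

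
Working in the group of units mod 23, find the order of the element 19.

22

Since 19 ∈ (Z/23Z)^×, its order divides φ(23) = 23 − 1 = 22 = 2 · 11.
Divisors of 22: 1, 2, 11, 22.
Test each divisor d:
19^1 ≡ 19 (mod 23)
19^2 ≡ 16 (mod 23)
19^11 ≡ 22 (mod 23)
19^22 ≡ 1 (mod 23) ✓
Hence ord(19) = 22.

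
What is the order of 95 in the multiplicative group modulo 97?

The order of 95 must divide φ(97) = 97 − 1 = 96 = 2^5 · 3.
Divisors of 96: 1, 2, 3, 4, 6, 8, 12, 16, 24, 32, 48, 96.
Test each divisor d:
95^1 ≡ 95 (mod 97)
95^2 ≡ 4 (mod 97)
95^3 ≡ 89 (mod 97)
95^4 ≡ 16 (mod 97)
95^6 ≡ 64 (mod 97)
95^8 ≡ 62 (mod 97)
95^12 ≡ 22 (mod 97)
95^16 ≡ 61 (mod 97)
95^24 ≡ 96 (mod 97)
95^32 ≡ 35 (mod 97)
95^48 ≡ 1 (mod 97) ✓
So ord_97(95) = 48.

48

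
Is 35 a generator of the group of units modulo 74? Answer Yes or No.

Yes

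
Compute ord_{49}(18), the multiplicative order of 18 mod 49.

3

Since 18 ∈ (Z/49Z)^×, its order divides φ(49) = φ(7^2) = 7·(7−1) = 42 = 2 · 3 · 7.
Divisors of 42: 1, 2, 3, 6, 7, 14, 21, 42.
Check 18^d mod 49 for each divisor in increasing order:
18^1 ≡ 18 (mod 49)
18^2 ≡ 30 (mod 49)
18^3 ≡ 1 (mod 49) ✓
So ord_49(18) = 3.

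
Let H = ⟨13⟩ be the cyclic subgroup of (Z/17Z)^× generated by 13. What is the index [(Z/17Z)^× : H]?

4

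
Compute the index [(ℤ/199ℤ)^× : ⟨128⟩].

2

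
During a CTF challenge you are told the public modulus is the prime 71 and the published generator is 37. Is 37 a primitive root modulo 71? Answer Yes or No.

No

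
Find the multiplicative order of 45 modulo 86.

14

By Lagrange's theorem, ord_86(45) divides φ(86) = φ(2)·φ(43) = 1·42 = 42 = 2 · 3 · 7.
Divisors of 42: 1, 2, 3, 6, 7, 14, 21, 42.
Test each divisor d:
45^1 ≡ 45
45^2 ≡ 47
45^3 ≡ 51
45^6 ≡ 21
45^7 ≡ 85
45^14 ≡ 1
Hence ord(45) = 14.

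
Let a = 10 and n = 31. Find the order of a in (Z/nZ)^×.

The order of 10 must divide φ(31) = 31 − 1 = 30 = 2 · 3 · 5.
Divisors of 30: 1, 2, 3, 5, 6, 10, 15, 30.
Evaluate successive powers at the divisors of 30:
10^1 ≡ 10
10^2 ≡ 7
10^3 ≡ 8
10^5 ≡ 25
10^6 ≡ 2
10^10 ≡ 5
10^15 ≡ 1
Hence ord(10) = 15.

15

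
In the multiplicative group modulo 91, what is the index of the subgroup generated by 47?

ord(47) | φ(91) = φ(7·13) = (7−1)·(13−1) = 6·12 = 72 = 2^3 · 3^2.
Divisors of 72: 1, 2, 3, 4, 6, 8, 9, 12, 18, 24, 36, 72.
Compute 47^d (mod 91) for the divisors d until we hit 1:
47^1 ≡ 47
47^2 ≡ 25
47^3 ≡ 83
47^4 ≡ 79
47^6 ≡ 64
47^8 ≡ 53
47^9 ≡ 34
47^12 ≡ 1
So ord_91(47) = 12, hence |⟨47⟩| = 12.
Index = |(Z/91Z)^×| / |⟨47⟩| = 72 / 12 = 6.

6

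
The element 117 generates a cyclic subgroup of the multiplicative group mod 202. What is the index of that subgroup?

4

ord(117) | φ(202) = φ(2)·φ(101) = 1·100 = 100 = 2^2 · 5^2.
Divisors of 100: 1, 2, 4, 5, 10, 20, 25, 50, 100.
Evaluate successive powers at the divisors of 100:
117^1 ≡ 117
117^2 ≡ 155
117^4 ≡ 189
117^5 ≡ 95
117^10 ≡ 137
117^20 ≡ 185
117^25 ≡ 1
The order of 117 is 25, so the subgroup it generates has 25 elements.
The index is φ(202) / ord(117) = 100 / 25 = 4.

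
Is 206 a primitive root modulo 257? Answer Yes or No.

φ(257) = 257 − 1 = 256 = 2^8.
Test 206^(256/q) mod 257 for each prime factor q of 256:
206^128 ≡ 256 (mod 257)  [q = 2: ≢ 1 ✓]
All checks pass, so 206 has order 256 and is a primitive root modulo 257.

Yes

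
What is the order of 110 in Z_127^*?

By Lagrange's theorem, ord_127(110) divides φ(127) = 127 − 1 = 126 = 2 · 3^2 · 7.
Divisors of 126: 1, 2, 3, 6, 7, 9, 14, 18, 21, 42, 63, 126.
Check 110^d mod 127 for each divisor in increasing order:
110^1 ≡ 110
110^2 ≡ 35
110^3 ≡ 40
110^6 ≡ 76
110^7 ≡ 105
110^9 ≡ 119
110^14 ≡ 103
110^18 ≡ 64
110^21 ≡ 20
110^42 ≡ 19
110^63 ≡ 126
110^126 ≡ 1
Hence ord(110) = 126.

126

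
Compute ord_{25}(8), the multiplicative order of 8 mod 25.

20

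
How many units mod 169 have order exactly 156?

48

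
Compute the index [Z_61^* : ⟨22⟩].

4

ord(22) | φ(61) = 61 − 1 = 60 = 2^2 · 3 · 5.
Divisors of 60: 1, 2, 3, 4, 5, 6, 10, 12, 15, 20, 30, 60.
Compute 22^d (mod 61) for the divisors d until we hit 1:
22^1 ≡ 22
22^2 ≡ 57
22^3 ≡ 34
22^4 ≡ 16
22^5 ≡ 47
22^6 ≡ 58
22^10 ≡ 13
22^12 ≡ 9
22^15 ≡ 1
The order of 22 is 15, so the subgroup it generates has 15 elements.
[(Z/61Z)^× : ⟨22⟩] = 60/15 = 4.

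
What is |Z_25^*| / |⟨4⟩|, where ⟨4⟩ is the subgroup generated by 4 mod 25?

2

ord(4) | φ(25) = φ(5^2) = 5·(5−1) = 20 = 2^2 · 5.
Divisors of 20: 1, 2, 4, 5, 10, 20.
Check 4^d mod 25 for each divisor in increasing order:
4^1 ≡ 4 (mod 25)
4^2 ≡ 16 (mod 25)
4^4 ≡ 6 (mod 25)
4^5 ≡ 24 (mod 25)
4^10 ≡ 1 (mod 25) ✓
Thus |⟨4⟩| = ord(4) = 10.
[(Z/25Z)^× : ⟨4⟩] = 20/10 = 2.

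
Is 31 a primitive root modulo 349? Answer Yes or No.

φ(349) = 349 − 1 = 348 = 2^2 · 3 · 29.
It suffices to check that the order of 31 is not a proper divisor of 348: compute 31^(348/q) for q ∈ {2, 3, 29}.
31^174 ≡ 1 (mod 349)  [q = 2: ≡ 1 ✗]
31^116 ≡ 1 (mod 349)  [q = 3: ≡ 1 ✗]
31^12 ≡ 274 (mod 349)  [q = 29: ≢ 1 ✓]
The check at q = 2 fails, so 31 generates a proper subgroup.

No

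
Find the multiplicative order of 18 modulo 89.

ord(18) | φ(89) = 89 − 1 = 88 = 2^3 · 11.
Divisors of 88: 1, 2, 4, 8, 11, 22, 44, 88.
Compute 18^d (mod 89) for the divisors d until we hit 1:
18^1 ≡ 18 (mod 89)
18^2 ≡ 57 (mod 89)
18^4 ≡ 45 (mod 89)
18^8 ≡ 67 (mod 89)
18^11 ≡ 34 (mod 89)
18^22 ≡ 88 (mod 89)
18^44 ≡ 1 (mod 89) ✓
So ord_89(18) = 44.

44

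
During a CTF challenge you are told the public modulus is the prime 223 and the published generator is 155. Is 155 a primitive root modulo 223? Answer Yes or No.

No

φ(223) = 223 − 1 = 222 = 2 · 3 · 37.
155 is a primitive root mod 223 iff 155^(φ(223)/q) ≢ 1 for every prime q | φ(223), i.e. q ∈ {2, 3, 37}.
155^111 ≡ 222 (mod 223)  [q = 2: ≢ 1 ✓]
155^74 ≡ 1 (mod 223)  [q = 3: ≡ 1 ✗]
155^6 ≡ 4 (mod 223)  [q = 37: ≢ 1 ✓]
The check at q = 3 fails, so 155 generates a proper subgroup.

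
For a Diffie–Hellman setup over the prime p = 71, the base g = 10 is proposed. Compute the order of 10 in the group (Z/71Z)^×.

The order of 10 must divide φ(71) = 71 − 1 = 70 = 2 · 5 · 7.
Divisors of 70: 1, 2, 5, 7, 10, 14, 35, 70.
Evaluate successive powers at the divisors of 70:
10^1 ≡ 10 (mod 71)
10^2 ≡ 29 (mod 71)
10^5 ≡ 32 (mod 71)
10^7 ≡ 5 (mod 71)
10^10 ≡ 30 (mod 71)
10^14 ≡ 25 (mod 71)
10^35 ≡ 1 (mod 71) ✓
The smallest such exponent is 35, so the order of 10 is 35.

35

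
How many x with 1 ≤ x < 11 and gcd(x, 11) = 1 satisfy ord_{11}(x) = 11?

φ(11) = 11 − 1 = 10 = 2 · 5.
In a cyclic group of order 10, there are φ(d) elements of order d for each divisor d of 10, and zero for non-divisors.
Here 10 is not a multiple of 11, so there are no elements of order 11.

0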